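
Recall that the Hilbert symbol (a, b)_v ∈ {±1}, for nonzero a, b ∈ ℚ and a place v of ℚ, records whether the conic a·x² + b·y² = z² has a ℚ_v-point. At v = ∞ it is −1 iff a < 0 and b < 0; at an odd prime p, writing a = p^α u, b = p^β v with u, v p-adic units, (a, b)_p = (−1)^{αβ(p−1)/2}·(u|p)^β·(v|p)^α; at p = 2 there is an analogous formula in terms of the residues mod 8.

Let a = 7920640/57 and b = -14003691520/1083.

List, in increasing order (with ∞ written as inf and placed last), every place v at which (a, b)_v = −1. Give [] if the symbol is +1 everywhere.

[2, 5, 7, 13, 17, 19]

Mod squares: a ≡ 440895, b ≡ -210. Check v ∈ {∞, 2, 3, 5, 7, 13, 17, 19}.
v=13: a=13^1·(≡7), b=13^2·(≡6) mod 13; (7|13)=-1, (6|13)=-1; (−1)^{1·2·6}·(-1)^2·(-1)^1 = -1.
v=5: a=5^1·(≡4), b=5^1·(≡2) mod 5; (4|5)=+1, (2|5)=-1; (−1)^{1·1·2}·(+1)^1·(-1)^1 = -1.
v=17: a=17^1·(≡3), b=17^2·(≡14) mod 17; (3|17)=-1, (14|17)=-1; (−1)^{1·2·8}·(-1)^2·(-1)^1 = -1.
v=7: a=7^1·(≡5), b=7^1·(≡3) mod 7; (5|7)=-1, (3|7)=-1; (−1)^{1·1·3}·(-1)^1·(-1)^1 = -1.
v=19: a=19^-1·(≡5), b=19^-2·(≡14) mod 19; (5|19)=+1, (14|19)=-1; (−1)^{-1·-2·9}·(+1)^-2·(-1)^-1 = -1.
v=∞: 440895 > 0 and -210 < 0  ⇒  (a,b)_∞ = +1.
v=2: v_2(a)=10, v_2(b)=13; units ≡ 7, 7 (mod 8); ε·ε+αω+βω = 1·1+10·0+13·0 ≡ 1  ⇒  (a,b)_2 = -1.
v=3: a=3^-1·(≡1), b=3^-1·(≡2) mod 3; (1|3)=+1, (2|3)=-1; (−1)^{-1·-1·1}·(+1)^-1·(-1)^-1 = +1.
Ram(440895, -210) = {2, 5, 7, 13, 17, 19}; no ℚ_2-point on the conic.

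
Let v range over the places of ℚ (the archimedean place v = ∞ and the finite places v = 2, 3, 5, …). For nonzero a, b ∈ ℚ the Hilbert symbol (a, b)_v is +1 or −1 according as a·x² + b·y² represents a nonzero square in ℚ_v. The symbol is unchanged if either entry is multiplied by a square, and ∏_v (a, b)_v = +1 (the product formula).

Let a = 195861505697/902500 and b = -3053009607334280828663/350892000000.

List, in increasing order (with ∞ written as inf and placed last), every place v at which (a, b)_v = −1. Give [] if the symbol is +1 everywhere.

[3, 11, 23, 31]

Mod squares: a ≡ 4433, b ≡ -69. Check v ∈ {∞, 2, 3, 5, 11, 13, 17, 19, 23, 31}.
v=5: a=5^-4·(≡3), b=5^-6·(≡4) mod 5; (3|5)=-1, (4|5)=+1; (−1)^{-4·-6·2}·(-1)^-6·(+1)^-4 = +1.
v=∞: 4433 > 0 and -69 < 0  ⇒  (a,b)_∞ = +1.
v=2: v_2(a)=-2, v_2(b)=-8; units ≡ 1, 3 (mod 8); ε·ε+αω+βω = 0·1+-2·1+-8·0 ≡ 0  ⇒  (a,b)_2 = +1.
v=19: a=19^-2·(≡17), b=19^-2·(≡17) mod 19; (17|19)=+1, (17|19)=+1; (−1)^{-2·-2·9}·(+1)^-2·(+1)^-2 = +1.
v=13: a=13^1·(≡9), b=13^2·(≡9) mod 13; (9|13)=+1, (9|13)=+1; (−1)^{1·2·6}·(+1)^2·(+1)^1 = +1.
v=17: a=17^4·(≡15), b=17^6·(≡4) mod 17; (15|17)=+1, (4|17)=+1; (−1)^{4·6·8}·(+1)^6·(+1)^4 = +1.
v=11: a=11^1·(≡6), b=11^2·(≡10) mod 11; (6|11)=-1, (10|11)=-1; (−1)^{1·2·5}·(-1)^2·(-1)^1 = -1.
v=23: a=23^2·(≡7), b=23^5·(≡5) mod 23; (7|23)=-1, (5|23)=-1; (−1)^{2·5·11}·(-1)^5·(-1)^2 = -1.
v=31: a=31^1·(≡25), b=31^2·(≡6) mod 31; (25|31)=+1, (6|31)=-1; (−1)^{1·2·15}·(+1)^2·(-1)^1 = -1.
v=3: a=3^0·(≡2), b=3^-5·(≡1) mod 3; (2|3)=-1, (1|3)=+1; (−1)^{0·-5·1}·(-1)^-5·(+1)^0 = -1.
(4433, -69 / ℚ) ramifies at {3, 11, 23, 31}: a division algebra.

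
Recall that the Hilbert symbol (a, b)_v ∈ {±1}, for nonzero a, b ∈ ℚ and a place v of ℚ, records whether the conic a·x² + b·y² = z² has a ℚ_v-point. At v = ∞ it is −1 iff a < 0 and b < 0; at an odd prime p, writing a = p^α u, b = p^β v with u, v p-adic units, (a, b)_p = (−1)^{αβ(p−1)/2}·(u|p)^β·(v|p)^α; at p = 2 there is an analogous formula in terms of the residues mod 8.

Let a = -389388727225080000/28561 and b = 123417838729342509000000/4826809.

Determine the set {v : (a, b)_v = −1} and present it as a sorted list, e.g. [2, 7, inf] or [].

Mod squares: a ≡ -1216347, b ≡ 682341. Check v ∈ {∞, 2, 3, 5, 11, 13, 23, 29, 31, 41}.
v=3: a=3^3·(≡1), b=3^1·(≡2) mod 3; (1|3)=+1, (2|3)=-1; (−1)^{3·1·1}·(+1)^1·(-1)^3 = +1.
v=29: a=29^1·(≡22), b=29^1·(≡8) mod 29; (22|29)=+1, (8|29)=-1; (−1)^{1·1·14}·(+1)^1·(-1)^1 = -1.
v=11: a=11^1·(≡6), b=11^3·(≡7) mod 11; (6|11)=-1, (7|11)=-1; (−1)^{1·3·5}·(-1)^3·(-1)^1 = -1.
v=∞: -1216347 < 0 and 682341 > 0  ⇒  (a,b)_∞ = +1.
v=23: a=23^2·(≡1), b=23^3·(≡20) mod 23; (1|23)=+1, (20|23)=-1; (−1)^{2·3·11}·(+1)^3·(-1)^2 = +1.
v=2: v_2(a)=6, v_2(b)=6; units ≡ 5, 5 (mod 8); ε·ε+αω+βω = 0·0+6·1+6·1 ≡ 0  ⇒  (a,b)_2 = +1.
v=31: a=31^1·(≡18), b=31^1·(≡2) mod 31; (18|31)=+1, (2|31)=+1; (−1)^{1·1·15}·(+1)^1·(+1)^1 = -1.
v=5: a=5^4·(≡2), b=5^6·(≡4) mod 5; (2|5)=-1, (4|5)=+1; (−1)^{4·6·2}·(-1)^6·(+1)^4 = +1.
v=41: a=41^3·(≡3), b=41^4·(≡22) mod 41; (3|41)=-1, (22|41)=-1; (−1)^{3·4·20}·(-1)^4·(-1)^3 = -1.
v=13: a=13^-4·(≡11), b=13^-6·(≡1) mod 13; (11|13)=-1, (1|13)=+1; (−1)^{-4·-6·6}·(-1)^-6·(+1)^-4 = +1.
(-1216347, 682341 / ℚ) ramifies at {11, 29, 31, 41}: a division algebra.

[11, 29, 31, 41]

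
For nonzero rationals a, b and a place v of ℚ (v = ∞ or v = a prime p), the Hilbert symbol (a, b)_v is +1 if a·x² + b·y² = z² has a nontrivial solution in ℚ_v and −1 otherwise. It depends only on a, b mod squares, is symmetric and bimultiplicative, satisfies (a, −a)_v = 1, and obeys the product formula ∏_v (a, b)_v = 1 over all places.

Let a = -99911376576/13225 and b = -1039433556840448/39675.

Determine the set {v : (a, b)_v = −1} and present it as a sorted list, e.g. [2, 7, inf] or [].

Mod squares: a ≡ -11, b ≡ -399. Check v ∈ {∞, 2, 3, 5, 7, 11, 19, 23}.
v=7: a=7^0·(≡5), b=7^1·(≡5) mod 7; (5|7)=-1, (5|7)=-1; (−1)^{0·1·3}·(-1)^1·(-1)^0 = -1.
v=2: v_2(a)=6, v_2(b)=12; units ≡ 5, 1 (mod 8); ε·ε+αω+βω = 0·0+6·0+12·1 ≡ 0  ⇒  (a,b)_2 = +1.
v=23: a=23^-2·(≡16), b=23^-2·(≡19) mod 23; (16|23)=+1, (19|23)=-1; (−1)^{-2·-2·11}·(+1)^-2·(-1)^-2 = +1.
v=∞: -11 < 0 and -399 < 0  ⇒  (a,b)_∞ = -1.
v=5: a=5^-2·(≡1), b=5^-2·(≡1) mod 5; (1|5)=+1, (1|5)=+1; (−1)^{-2·-2·2}·(+1)^-2·(+1)^-2 = +1.
v=19: a=19^4·(≡13), b=19^5·(≡9) mod 19; (13|19)=-1, (9|19)=+1; (−1)^{4·5·9}·(-1)^5·(+1)^4 = -1.
v=11: a=11^3·(≡2), b=11^4·(≡8) mod 11; (2|11)=-1, (8|11)=-1; (−1)^{3·4·5}·(-1)^4·(-1)^3 = -1.
v=3: a=3^2·(≡1), b=3^-1·(≡2) mod 3; (1|3)=+1, (2|3)=-1; (−1)^{2·-1·1}·(+1)^-1·(-1)^2 = +1.
|Ram(-11, -399)| = 4, even; anisotropic at {7, 11, 19, ∞}.

[7, 11, 19, inf]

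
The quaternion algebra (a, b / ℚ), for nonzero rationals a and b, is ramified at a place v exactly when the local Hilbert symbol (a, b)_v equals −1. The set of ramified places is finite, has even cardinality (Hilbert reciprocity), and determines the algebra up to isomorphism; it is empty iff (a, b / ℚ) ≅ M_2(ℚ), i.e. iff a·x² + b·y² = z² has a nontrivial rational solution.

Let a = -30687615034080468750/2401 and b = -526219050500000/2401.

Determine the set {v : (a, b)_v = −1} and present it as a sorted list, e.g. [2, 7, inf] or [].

(a, b) ≡ (-1406, -5830682) mod (ℚ^×)²; places V = {2, 3, 5, 7, 11, 13, 19, 29, 37, ∞}.
(a,b)_3: α=2, u≡1; β=0, v≡1 (mod 3); (1|3)=+1, (1|3)=+1; sign (−1)^0·+1^0·+1^2 = +1.
(a,b)_37: α=1, u≡7; β=1, v≡33 (mod 37); (7|37)=+1, (33|37)=+1; sign (−1)^0·+1^1·+1^1 = +1.
(a,b)_7: α=-4, u≡1; β=-4, v≡3 (mod 7); (1|7)=+1, (3|7)=-1; sign (−1)^0·+1^-4·-1^-4 = +1.
(a,b)_∞: sgn(-1406)=−, sgn(-5830682)=−, so -1.
(a,b)_29: α=2, u≡21; β=1, v≡24 (mod 29); (21|29)=-1, (24|29)=+1; sign (−1)^0·-1^1·+1^2 = -1.
(a,b)_19: α=3, u≡2; β=3, v≡8 (mod 19); (2|19)=-1, (8|19)=-1; sign (−1)^1·-1^3·-1^3 = -1.
(a,b)_13: α=2, u≡8; β=1, v≡12 (mod 13); (8|13)=-1, (12|13)=+1; sign (−1)^0·-1^1·+1^2 = -1.
(a,b)_5: α=8, u≡4; β=6, v≡3 (mod 5); (4|5)=+1, (3|5)=-1; sign (−1)^0·+1^6·-1^8 = +1.
(a,b)_11: α=2, u≡8; β=1, v≡10 (mod 11); (8|11)=-1, (10|11)=-1; sign (−1)^0·-1^1·-1^2 = -1.
(a,b)_2: α=1, β=5; u≡1, v≡3 (mod 8); ε(u)ε(v)=0·1, αω(v)=1·1, βω(u)=5·0; sum ≡ 1  ⇒  -1.
(-1406, -5830682 / ℚ) ramifies at {2, 11, 13, 19, 29, ∞}: a division algebra.

[2, 11, 13, 19, 29, inf]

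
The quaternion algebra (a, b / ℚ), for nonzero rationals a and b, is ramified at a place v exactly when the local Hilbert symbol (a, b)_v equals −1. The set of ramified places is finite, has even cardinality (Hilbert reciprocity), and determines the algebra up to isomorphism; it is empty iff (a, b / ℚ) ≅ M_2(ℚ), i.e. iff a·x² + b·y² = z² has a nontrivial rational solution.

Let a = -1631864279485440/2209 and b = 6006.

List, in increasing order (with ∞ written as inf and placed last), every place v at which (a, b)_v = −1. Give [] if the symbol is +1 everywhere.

(a, b) ≡ (-19635, 6006) mod (ℚ^×)²; places V = {2, 3, 5, 7, 11, 13, 17, 47, ∞}.
(a,b)_∞: sgn(-19635)=−, sgn(6006)=+, so +1.
(a,b)_47: α=-2, u≡19; β=0, v≡37 (mod 47); (19|47)=-1, (37|47)=+1; sign (−1)^0·-1^0·+1^-2 = +1.
(a,b)_17: α=1, u≡13; β=0, v≡5 (mod 17); (13|17)=+1, (5|17)=-1; sign (−1)^0·+1^0·-1^1 = -1.
(a,b)_2: α=10, β=1; u≡5, v≡3 (mod 8); ε(u)ε(v)=0·1, αω(v)=10·1, βω(u)=1·1; sum ≡ 1  ⇒  -1.
(a,b)_5: α=1, u≡3; β=0, v≡1 (mod 5); (3|5)=-1, (1|5)=+1; sign (−1)^0·-1^0·+1^1 = +1.
(a,b)_13: α=2, u≡7; β=1, v≡7 (mod 13); (7|13)=-1, (7|13)=-1; sign (−1)^0·-1^1·-1^2 = -1.
(a,b)_3: α=5, u≡1; β=1, v≡1 (mod 3); (1|3)=+1, (1|3)=+1; sign (−1)^1·+1^1·+1^5 = -1.
(a,b)_11: α=3, u≡10; β=1, v≡7 (mod 11); (10|11)=-1, (7|11)=-1; sign (−1)^1·-1^1·-1^3 = -1.
(a,b)_7: α=3, u≡1; β=1, v≡4 (mod 7); (1|7)=+1, (4|7)=+1; sign (−1)^1·+1^1·+1^3 = -1.
(-19635, 6006 / ℚ) ramifies at {2, 3, 7, 11, 13, 17}: a division algebra.

[2, 3, 7, 11, 13, 17]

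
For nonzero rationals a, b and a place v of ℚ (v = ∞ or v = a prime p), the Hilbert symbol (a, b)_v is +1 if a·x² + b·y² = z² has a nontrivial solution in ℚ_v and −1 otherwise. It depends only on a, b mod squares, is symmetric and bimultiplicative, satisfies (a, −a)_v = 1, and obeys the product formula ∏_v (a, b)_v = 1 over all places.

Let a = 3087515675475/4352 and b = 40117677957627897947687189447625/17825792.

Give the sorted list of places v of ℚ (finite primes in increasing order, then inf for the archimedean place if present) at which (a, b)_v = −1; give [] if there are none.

[3, 5, 7, 19]

Mod squares: a ≡ 196707, b ≡ 1785. Check v ∈ {∞, 2, 3, 5, 7, 11, 13, 17, 19, 29}.
v=29: a=29^1·(≡8), b=29^2·(≡25) mod 29; (8|29)=-1, (25|29)=+1; (−1)^{1·2·14}·(-1)^2·(+1)^1 = +1.
v=5: a=5^2·(≡2), b=5^3·(≡3) mod 5; (2|5)=-1, (3|5)=-1; (−1)^{2·3·2}·(-1)^3·(-1)^2 = -1.
v=3: a=3^7·(≡1), b=3^15·(≡1) mod 3; (1|3)=+1, (1|3)=+1; (−1)^{7·15·1}·(+1)^15·(+1)^7 = -1.
v=13: a=13^0·(≡1), b=13^2·(≡3) mod 13; (1|13)=+1, (3|13)=+1; (−1)^{0·2·6}·(+1)^2·(+1)^0 = +1.
v=2: v_2(a)=-8, v_2(b)=-20; units ≡ 3, 1 (mod 8); ε·ε+αω+βω = 1·0+-8·0+-20·1 ≡ 0  ⇒  (a,b)_2 = +1.
v=17: a=17^-1·(≡10), b=17^-1·(≡3) mod 17; (10|17)=-1, (3|17)=-1; (−1)^{-1·-1·8}·(-1)^-1·(-1)^-1 = +1.
v=19: a=19^1·(≡6), b=19^2·(≡15) mod 19; (6|19)=+1, (15|19)=-1; (−1)^{1·2·9}·(+1)^2·(-1)^1 = -1.
v=11: a=11^4·(≡5), b=11^10·(≡1) mod 11; (5|11)=+1, (1|11)=+1; (−1)^{4·10·5}·(+1)^10·(+1)^4 = +1.
v=∞: 196707 > 0 and 1785 > 0  ⇒  (a,b)_∞ = +1.
v=7: a=7^1·(≡6), b=7^5·(≡6) mod 7; (6|7)=-1, (6|7)=-1; (−1)^{1·5·3}·(-1)^5·(-1)^1 = -1.
|Ram(196707, 1785)| = 4, even; anisotropic at {3, 5, 7, 19}.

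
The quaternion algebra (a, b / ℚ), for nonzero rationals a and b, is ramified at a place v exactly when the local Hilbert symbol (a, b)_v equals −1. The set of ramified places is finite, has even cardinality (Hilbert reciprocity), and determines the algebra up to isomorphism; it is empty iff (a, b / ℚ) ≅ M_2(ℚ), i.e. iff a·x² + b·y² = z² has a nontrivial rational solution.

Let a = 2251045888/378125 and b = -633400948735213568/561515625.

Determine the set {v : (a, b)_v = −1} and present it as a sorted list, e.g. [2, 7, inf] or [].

[3, 29]

Mod squares: a ≡ 224315, b ≡ -66. Check v ∈ {∞, 2, 3, 5, 7, 11, 13, 17, 29}.
v=7: a=7^3·(≡6), b=7^6·(≡1) mod 7; (6|7)=-1, (1|7)=+1; (−1)^{3·6·3}·(-1)^6·(+1)^3 = +1.
v=2: v_2(a)=10, v_2(b)=17; units ≡ 3, 7 (mod 8); ε·ε+αω+βω = 1·1+10·0+17·1 ≡ 0  ⇒  (a,b)_2 = +1.
v=5: a=5^-5·(≡3), b=5^-6·(≡1) mod 5; (3|5)=-1, (1|5)=+1; (−1)^{-5·-6·2}·(-1)^-6·(+1)^-5 = +1.
v=17: a=17^1·(≡11), b=17^2·(≡13) mod 17; (11|17)=-1, (13|17)=+1; (−1)^{1·2·8}·(-1)^2·(+1)^1 = +1.
v=11: a=11^-2·(≡3), b=11^-3·(≡1) mod 11; (3|11)=+1, (1|11)=+1; (−1)^{-2·-3·5}·(+1)^-3·(+1)^-2 = +1.
v=29: a=29^1·(≡19), b=29^2·(≡27) mod 29; (19|29)=-1, (27|29)=-1; (−1)^{1·2·14}·(-1)^2·(-1)^1 = -1.
v=∞: 224315 > 0 and -66 < 0  ⇒  (a,b)_∞ = +1.
v=3: a=3^0·(≡2), b=3^-3·(≡2) mod 3; (2|3)=-1, (2|3)=-1; (−1)^{0·-3·1}·(-1)^-3·(-1)^0 = -1.
v=13: a=13^1·(≡4), b=13^2·(≡4) mod 13; (4|13)=+1, (4|13)=+1; (−1)^{1·2·6}·(+1)^2·(+1)^1 = +1.
(224315, -66 / ℚ) ramifies at {3, 29}: a division algebra.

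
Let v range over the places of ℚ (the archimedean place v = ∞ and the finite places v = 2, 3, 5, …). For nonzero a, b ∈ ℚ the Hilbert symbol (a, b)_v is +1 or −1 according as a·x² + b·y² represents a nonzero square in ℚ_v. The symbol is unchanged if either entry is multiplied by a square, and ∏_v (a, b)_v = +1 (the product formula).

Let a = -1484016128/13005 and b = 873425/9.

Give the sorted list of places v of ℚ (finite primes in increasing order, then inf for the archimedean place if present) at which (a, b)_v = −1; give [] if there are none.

(a, b) ≡ (-80290, 713) mod (ℚ^×)²; places V = {2, 3, 5, 7, 17, 19, 23, 31, 37, ∞}.
(a,b)_2: α=9, β=0; u≡7, v≡1 (mod 8); ε(u)ε(v)=1·0, αω(v)=9·0, βω(u)=0·0; sum ≡ 0  ⇒  +1.
(a,b)_19: α=2, u≡16; β=0, v≡10 (mod 19); (16|19)=+1, (10|19)=-1; sign (−1)^0·+1^0·-1^2 = +1.
(a,b)_3: α=-2, u≡2; β=-2, v≡2 (mod 3); (2|3)=-1, (2|3)=-1; sign (−1)^0·-1^-2·-1^-2 = +1.
(a,b)_31: α=1, u≡28; β=1, v≡3 (mod 31); (28|31)=+1, (3|31)=-1; sign (−1)^1·+1^1·-1^1 = +1.
(a,b)_∞: sgn(-80290)=−, sgn(713)=+, so +1.
(a,b)_5: α=-1, u≡2; β=2, v≡3 (mod 5); (2|5)=-1, (3|5)=-1; sign (−1)^0·-1^2·-1^-1 = -1.
(a,b)_7: α=1, u≡3; β=2, v≡5 (mod 7); (3|7)=-1, (5|7)=-1; sign (−1)^0·-1^2·-1^1 = -1.
(a,b)_23: α=0, u≡13; β=1, v≡13 (mod 23); (13|23)=+1, (13|23)=+1; sign (−1)^0·+1^1·+1^0 = +1.
(a,b)_37: α=1, u≡15; β=0, v≡25 (mod 37); (15|37)=-1, (25|37)=+1; sign (−1)^0·-1^0·+1^1 = +1.
(a,b)_17: α=-2, u≡1; β=0, v≡15 (mod 17); (1|17)=+1, (15|17)=+1; sign (−1)^0·+1^0·+1^-2 = +1.
Ram(-80290, 713) = {5, 7}; no ℚ_5-point on the conic.

[5, 7]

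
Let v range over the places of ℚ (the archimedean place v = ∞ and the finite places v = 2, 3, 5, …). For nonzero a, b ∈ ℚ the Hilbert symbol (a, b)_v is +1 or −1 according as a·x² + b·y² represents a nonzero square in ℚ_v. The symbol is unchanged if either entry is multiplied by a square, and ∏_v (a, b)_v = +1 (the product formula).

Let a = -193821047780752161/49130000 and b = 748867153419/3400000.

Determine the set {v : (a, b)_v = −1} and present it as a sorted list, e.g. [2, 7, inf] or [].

(a, b) ≡ (-17, 181815) mod (ℚ^×)²; places V = {2, 3, 5, 7, 11, 17, 23, 31, ∞}.
(a,b)_7: α=2, u≡1; β=2, v≡2 (mod 7); (1|7)=+1, (2|7)=+1; sign (−1)^0·+1^2·+1^2 = +1.
(a,b)_31: α=2, u≡9; β=1, v≡29 (mod 31); (9|31)=+1, (29|31)=-1; sign (−1)^0·+1^1·-1^2 = +1.
(a,b)_3: α=12, u≡1; β=11, v≡2 (mod 3); (1|3)=+1, (2|3)=-1; sign (−1)^0·+1^11·-1^12 = +1.
(a,b)_∞: sgn(-17)=−, sgn(181815)=+, so +1.
(a,b)_2: α=-4, β=-6; u≡7, v≡7 (mod 8); ε(u)ε(v)=1·1, αω(v)=-4·0, βω(u)=-6·0; sum ≡ 1  ⇒  -1.
(a,b)_17: α=-3, u≡8; β=-1, v≡8 (mod 17); (8|17)=+1, (8|17)=+1; sign (−1)^0·+1^-1·+1^-3 = +1.
(a,b)_5: α=-4, u≡3; β=-5, v≡3 (mod 5); (3|5)=-1, (3|5)=-1; sign (−1)^0·-1^-5·-1^-4 = -1.
(a,b)_23: α=2, u≡13; β=1, v≡3 (mod 23); (13|23)=+1, (3|23)=+1; sign (−1)^0·+1^1·+1^2 = +1.
(a,b)_11: α=4, u≡1; β=2, v≡8 (mod 11); (1|11)=+1, (8|11)=-1; sign (−1)^0·+1^2·-1^4 = +1.
Ram(-17, 181815) = {2, 5}; no ℚ_2-point on the conic.

[2, 5]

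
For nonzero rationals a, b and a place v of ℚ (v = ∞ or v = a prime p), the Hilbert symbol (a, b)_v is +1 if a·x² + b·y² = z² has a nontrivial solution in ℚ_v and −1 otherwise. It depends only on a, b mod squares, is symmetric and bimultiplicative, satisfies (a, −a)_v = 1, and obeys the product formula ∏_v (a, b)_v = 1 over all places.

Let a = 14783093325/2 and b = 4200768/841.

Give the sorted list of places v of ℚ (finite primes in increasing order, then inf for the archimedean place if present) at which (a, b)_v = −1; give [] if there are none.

[2, 3, 7, 11]

Mod squares: a ≡ 714, b ≡ 7293. Check v ∈ {∞, 2, 3, 5, 7, 11, 13, 17, 29}.
v=11: a=11^2·(≡10), b=11^1·(≡9) mod 11; (10|11)=-1, (9|11)=+1; (−1)^{2·1·5}·(-1)^1·(+1)^2 = -1.
v=29: a=29^0·(≡26), b=29^-2·(≡2) mod 29; (26|29)=-1, (2|29)=-1; (−1)^{0·-2·14}·(-1)^-2·(-1)^0 = +1.
v=7: a=7^1·(≡4), b=7^0·(≡5) mod 7; (4|7)=+1, (5|7)=-1; (−1)^{1·0·3}·(+1)^0·(-1)^1 = -1.
v=2: v_2(a)=-1, v_2(b)=6; units ≡ 5, 5 (mod 8); ε·ε+αω+βω = 0·0+-1·1+6·1 ≡ 1  ⇒  (a,b)_2 = -1.
v=3: a=3^5·(≡1), b=3^3·(≡1) mod 3; (1|3)=+1, (1|3)=+1; (−1)^{5·3·1}·(+1)^3·(+1)^5 = -1.
v=13: a=13^2·(≡3), b=13^1·(≡11) mod 13; (3|13)=+1, (11|13)=-1; (−1)^{2·1·6}·(+1)^1·(-1)^2 = +1.
v=∞: 714 > 0 and 7293 > 0  ⇒  (a,b)_∞ = +1.
v=5: a=5^2·(≡4), b=5^0·(≡3) mod 5; (4|5)=+1, (3|5)=-1; (−1)^{2·0·2}·(+1)^0·(-1)^2 = +1.
v=17: a=17^1·(≡9), b=17^1·(≡16) mod 17; (9|17)=+1, (16|17)=+1; (−1)^{1·1·8}·(+1)^1·(+1)^1 = +1.
(714, 7293 / ℚ) ramifies at {2, 3, 7, 11}: a division algebra.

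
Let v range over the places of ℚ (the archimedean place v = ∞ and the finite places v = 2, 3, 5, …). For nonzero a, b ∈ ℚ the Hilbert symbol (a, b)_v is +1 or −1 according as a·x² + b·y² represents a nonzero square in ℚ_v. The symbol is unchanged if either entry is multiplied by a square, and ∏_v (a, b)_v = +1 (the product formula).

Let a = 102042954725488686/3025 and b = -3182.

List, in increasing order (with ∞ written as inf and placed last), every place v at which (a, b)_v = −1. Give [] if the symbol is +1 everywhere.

[17, 37]

Mod squares: a ≡ 54094, b ≡ -3182. Check v ∈ {∞, 2, 3, 5, 7, 11, 13, 17, 37, 43}.
v=13: a=13^4·(≡12), b=13^0·(≡3) mod 13; (12|13)=+1, (3|13)=+1; (−1)^{4·0·6}·(+1)^0·(+1)^4 = +1.
v=11: a=11^-2·(≡10), b=11^0·(≡8) mod 11; (10|11)=-1, (8|11)=-1; (−1)^{-2·0·5}·(-1)^0·(-1)^-2 = +1.
v=17: a=17^1·(≡14), b=17^0·(≡14) mod 17; (14|17)=-1, (14|17)=-1; (−1)^{1·0·8}·(-1)^0·(-1)^1 = -1.
v=5: a=5^-2·(≡1), b=5^0·(≡3) mod 5; (1|5)=+1, (3|5)=-1; (−1)^{-2·0·2}·(+1)^0·(-1)^-2 = +1.
v=7: a=7^2·(≡5), b=7^0·(≡3) mod 7; (5|7)=-1, (3|7)=-1; (−1)^{2·0·3}·(-1)^0·(-1)^2 = +1.
v=2: v_2(a)=1, v_2(b)=1; units ≡ 7, 1 (mod 8); ε·ε+αω+βω = 1·0+1·0+1·0 ≡ 0  ⇒  (a,b)_2 = +1.
v=43: a=43^3·(≡24), b=43^1·(≡12) mod 43; (24|43)=+1, (12|43)=-1; (−1)^{3·1·21}·(+1)^1·(-1)^3 = +1.
v=∞: 54094 > 0 and -3182 < 0  ⇒  (a,b)_∞ = +1.
v=3: a=3^6·(≡1), b=3^0·(≡1) mod 3; (1|3)=+1, (1|3)=+1; (−1)^{6·0·1}·(+1)^0·(+1)^6 = +1.
v=37: a=37^1·(≡22), b=37^1·(≡25) mod 37; (22|37)=-1, (25|37)=+1; (−1)^{1·1·18}·(-1)^1·(+1)^1 = -1.
Ram(54094, -3182) = {17, 37}; no ℚ_17-point on the conic.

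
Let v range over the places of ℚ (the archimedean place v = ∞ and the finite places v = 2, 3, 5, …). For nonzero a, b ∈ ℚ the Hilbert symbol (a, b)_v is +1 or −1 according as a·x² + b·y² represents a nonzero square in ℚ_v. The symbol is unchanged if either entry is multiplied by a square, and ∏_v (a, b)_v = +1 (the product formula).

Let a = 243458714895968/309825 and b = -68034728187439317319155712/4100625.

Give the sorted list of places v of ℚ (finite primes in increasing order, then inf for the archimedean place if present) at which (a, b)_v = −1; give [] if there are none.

Mod squares: a ≡ 11194534, b ≡ -13702. Check v ∈ {∞, 2, 3, 5, 11, 13, 17, 19, 23, 31, 43}.
v=31: a=31^1·(≡21), b=31^3·(≡3) mod 31; (21|31)=-1, (3|31)=-1; (−1)^{1·3·15}·(-1)^3·(-1)^1 = -1.
v=3: a=3^-6·(≡1), b=3^-8·(≡2) mod 3; (1|3)=+1, (2|3)=-1; (−1)^{-6·-8·1}·(+1)^-8·(-1)^-6 = +1.
v=5: a=5^-2·(≡1), b=5^-4·(≡3) mod 5; (1|5)=+1, (3|5)=-1; (−1)^{-2·-4·2}·(+1)^-4·(-1)^-2 = +1.
v=∞: 11194534 > 0 and -13702 < 0  ⇒  (a,b)_∞ = +1.
v=17: a=17^-1·(≡7), b=17^1·(≡10) mod 17; (7|17)=-1, (10|17)=-1; (−1)^{-1·1·8}·(-1)^1·(-1)^-1 = +1.
v=23: a=23^2·(≡19), b=23^0·(≡9) mod 23; (19|23)=-1, (9|23)=+1; (−1)^{2·0·11}·(-1)^0·(+1)^2 = +1.
v=2: v_2(a)=5, v_2(b)=21; units ≡ 3, 5 (mod 8); ε·ε+αω+βω = 1·0+5·1+21·1 ≡ 0  ⇒  (a,b)_2 = +1.
v=19: a=19^3·(≡8), b=19^4·(≡7) mod 19; (8|19)=-1, (7|19)=+1; (−1)^{3·4·9}·(-1)^4·(+1)^3 = +1.
v=13: a=13^1·(≡5), b=13^3·(≡4) mod 13; (5|13)=-1, (4|13)=+1; (−1)^{1·3·6}·(-1)^3·(+1)^1 = -1.
v=11: a=11^2·(≡2), b=11^2·(≡3) mod 11; (2|11)=-1, (3|11)=+1; (−1)^{2·2·5}·(-1)^2·(+1)^2 = +1.
v=43: a=43^1·(≡38), b=43^2·(≡4) mod 43; (38|43)=+1, (4|43)=+1; (−1)^{1·2·21}·(+1)^2·(+1)^1 = +1.
Ram(11194534, -13702) = {13, 31}; no ℚ_13-point on the conic.

[13, 31]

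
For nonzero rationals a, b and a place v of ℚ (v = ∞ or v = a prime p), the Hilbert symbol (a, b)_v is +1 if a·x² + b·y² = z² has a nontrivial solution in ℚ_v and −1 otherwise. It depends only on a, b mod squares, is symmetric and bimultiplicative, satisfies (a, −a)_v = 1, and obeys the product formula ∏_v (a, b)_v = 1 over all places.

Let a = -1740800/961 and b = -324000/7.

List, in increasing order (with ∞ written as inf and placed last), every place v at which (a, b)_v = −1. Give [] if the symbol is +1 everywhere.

[5, inf]

Mod squares: a ≡ -17, b ≡ -70. Check v ∈ {∞, 2, 3, 5, 7, 17, 31}.
v=17: a=17^1·(≡16), b=17^0·(≡15) mod 17; (16|17)=+1, (15|17)=+1; (−1)^{1·0·8}·(+1)^0·(+1)^1 = +1.
v=3: a=3^0·(≡1), b=3^4·(≡2) mod 3; (1|3)=+1, (2|3)=-1; (−1)^{0·4·1}·(+1)^4·(-1)^0 = +1.
v=7: a=7^0·(≡1), b=7^-1·(≡2) mod 7; (1|7)=+1, (2|7)=+1; (−1)^{0·-1·3}·(+1)^-1·(+1)^0 = +1.
v=5: a=5^2·(≡3), b=5^3·(≡4) mod 5; (3|5)=-1, (4|5)=+1; (−1)^{2·3·2}·(-1)^3·(+1)^2 = -1.
v=31: a=31^-2·(≡5), b=31^0·(≡15) mod 31; (5|31)=+1, (15|31)=-1; (−1)^{-2·0·15}·(+1)^0·(-1)^-2 = +1.
v=∞: -17 < 0 and -70 < 0  ⇒  (a,b)_∞ = -1.
v=2: v_2(a)=12, v_2(b)=5; units ≡ 7, 5 (mod 8); ε·ε+αω+βω = 1·0+12·1+5·0 ≡ 0  ⇒  (a,b)_2 = +1.
|Ram(-17, -70)| = 2, even; anisotropic at {5, ∞}.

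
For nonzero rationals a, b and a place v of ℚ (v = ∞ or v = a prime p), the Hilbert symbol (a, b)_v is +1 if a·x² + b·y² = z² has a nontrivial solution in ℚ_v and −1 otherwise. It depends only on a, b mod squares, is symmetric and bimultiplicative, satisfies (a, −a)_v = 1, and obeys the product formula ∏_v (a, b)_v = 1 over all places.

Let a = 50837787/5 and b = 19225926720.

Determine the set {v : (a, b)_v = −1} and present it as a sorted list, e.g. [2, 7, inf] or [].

[5, 11]

Mod squares: a ≡ 25935, b ≡ 21945. Check v ∈ {∞, 2, 3, 5, 7, 11, 13, 19}.
v=11: a=11^2·(≡7), b=11^1·(≡4) mod 11; (7|11)=-1, (4|11)=+1; (−1)^{2·1·5}·(-1)^1·(+1)^2 = -1.
v=3: a=3^5·(≡2), b=3^5·(≡1) mod 3; (2|3)=-1, (1|3)=+1; (−1)^{5·5·1}·(-1)^5·(+1)^5 = +1.
v=13: a=13^1·(≡6), b=13^2·(≡10) mod 13; (6|13)=-1, (10|13)=+1; (−1)^{1·2·6}·(-1)^2·(+1)^1 = +1.
v=5: a=5^-1·(≡2), b=5^1·(≡4) mod 5; (2|5)=-1, (4|5)=+1; (−1)^{-1·1·2}·(-1)^1·(+1)^-1 = -1.
v=19: a=19^1·(≡11), b=19^1·(≡14) mod 19; (11|19)=+1, (14|19)=-1; (−1)^{1·1·9}·(+1)^1·(-1)^1 = +1.
v=7: a=7^1·(≡4), b=7^1·(≡3) mod 7; (4|7)=+1, (3|7)=-1; (−1)^{1·1·3}·(+1)^1·(-1)^1 = +1.
v=2: v_2(a)=0, v_2(b)=6; units ≡ 7, 1 (mod 8); ε·ε+αω+βω = 1·0+0·0+6·0 ≡ 0  ⇒  (a,b)_2 = +1.
v=∞: 25935 > 0 and 21945 > 0  ⇒  (a,b)_∞ = +1.
(25935, 21945 / ℚ) ramifies at {5, 11}: a division algebra.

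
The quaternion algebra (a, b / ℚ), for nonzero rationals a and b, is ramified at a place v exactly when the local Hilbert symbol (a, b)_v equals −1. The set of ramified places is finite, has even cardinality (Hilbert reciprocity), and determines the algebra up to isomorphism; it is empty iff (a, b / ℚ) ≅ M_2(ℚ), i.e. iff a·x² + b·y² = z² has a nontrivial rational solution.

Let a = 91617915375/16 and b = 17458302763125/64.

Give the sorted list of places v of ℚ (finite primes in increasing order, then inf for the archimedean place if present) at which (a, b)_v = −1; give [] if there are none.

(a, b) ≡ (923335, 26381) mod (ℚ^×)²; places V = {2, 3, 5, 7, 23, 31, 37, ∞}.
(a,b)_3: α=4, u≡1; β=2, v≡2 (mod 3); (1|3)=+1, (2|3)=-1; sign (−1)^0·+1^2·-1^4 = +1.
(a,b)_5: α=3, u≡3; β=4, v≡4 (mod 5); (3|5)=-1, (4|5)=+1; sign (−1)^0·-1^4·+1^3 = +1.
(a,b)_7: α=3, u≡4; β=6, v≡6 (mod 7); (4|7)=+1, (6|7)=-1; sign (−1)^0·+1^6·-1^3 = -1.
(a,b)_31: α=1, u≡10; β=1, v≡20 (mod 31); (10|31)=+1, (20|31)=+1; sign (−1)^1·+1^1·+1^1 = -1.
(a,b)_2: α=-4, β=-6; u≡7, v≡5 (mod 8); ε(u)ε(v)=1·0, αω(v)=-4·1, βω(u)=-6·0; sum ≡ 0  ⇒  +1.
(a,b)_37: α=1, u≡2; β=1, v≡11 (mod 37); (2|37)=-1, (11|37)=+1; sign (−1)^0·-1^1·+1^1 = -1.
(a,b)_23: α=1, u≡22; β=1, v≡22 (mod 23); (22|23)=-1, (22|23)=-1; sign (−1)^1·-1^1·-1^1 = -1.
(a,b)_∞: sgn(923335)=+, sgn(26381)=+, so +1.
(923335, 26381 / ℚ) ramifies at {7, 23, 31, 37}: a division algebra.

[7, 23, 31, 37]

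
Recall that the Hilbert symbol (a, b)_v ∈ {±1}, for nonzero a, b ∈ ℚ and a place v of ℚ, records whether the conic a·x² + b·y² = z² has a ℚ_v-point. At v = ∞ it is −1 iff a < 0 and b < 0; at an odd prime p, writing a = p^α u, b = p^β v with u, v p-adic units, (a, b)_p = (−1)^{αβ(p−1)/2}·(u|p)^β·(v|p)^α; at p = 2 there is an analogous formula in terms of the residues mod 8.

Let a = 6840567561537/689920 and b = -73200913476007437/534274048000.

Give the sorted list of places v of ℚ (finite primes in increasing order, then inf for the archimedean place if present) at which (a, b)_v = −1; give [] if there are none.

Mod squares: a ≡ 3285535, b ≡ -2323915. Check v ∈ {∞, 2, 3, 5, 7, 11, 29, 31, 41, 47}.
v=31: a=31^1·(≡12), b=31^1·(≡15) mod 31; (12|31)=-1, (15|31)=-1; (−1)^{1·1·15}·(-1)^1·(-1)^1 = -1.
v=47: a=47^1·(≡24), b=47^1·(≡33) mod 47; (24|47)=+1, (33|47)=-1; (−1)^{1·1·23}·(+1)^1·(-1)^1 = +1.
v=5: a=5^-1·(≡3), b=5^-3·(≡2) mod 5; (3|5)=-1, (2|5)=-1; (−1)^{-1·-3·2}·(-1)^-3·(-1)^-1 = +1.
v=3: a=3^4·(≡1), b=3^6·(≡2) mod 3; (1|3)=+1, (2|3)=-1; (−1)^{4·6·1}·(+1)^6·(-1)^4 = +1.
v=29: a=29^2·(≡4), b=29^3·(≡27) mod 29; (4|29)=+1, (27|29)=-1; (−1)^{2·3·14}·(+1)^3·(-1)^2 = +1.
v=2: v_2(a)=-8, v_2(b)=-16; units ≡ 7, 5 (mod 8); ε·ε+αω+βω = 1·0+-8·1+-16·0 ≡ 0  ⇒  (a,b)_2 = +1.
v=7: a=7^-2·(≡1), b=7^-2·(≡4) mod 7; (1|7)=+1, (4|7)=+1; (−1)^{-2·-2·3}·(+1)^-2·(+1)^-2 = +1.
v=∞: 3285535 > 0 and -2323915 < 0  ⇒  (a,b)_∞ = +1.
v=11: a=11^-1·(≡8), b=11^-3·(≡3) mod 11; (8|11)=-1, (3|11)=+1; (−1)^{-1·-3·5}·(-1)^-3·(+1)^-1 = +1.
v=41: a=41^3·(≡37), b=41^4·(≡13) mod 41; (37|41)=+1, (13|41)=-1; (−1)^{3·4·20}·(+1)^4·(-1)^3 = -1.
Ram(3285535, -2323915) = {31, 41}; no ℚ_31-point on the conic.

[31, 41]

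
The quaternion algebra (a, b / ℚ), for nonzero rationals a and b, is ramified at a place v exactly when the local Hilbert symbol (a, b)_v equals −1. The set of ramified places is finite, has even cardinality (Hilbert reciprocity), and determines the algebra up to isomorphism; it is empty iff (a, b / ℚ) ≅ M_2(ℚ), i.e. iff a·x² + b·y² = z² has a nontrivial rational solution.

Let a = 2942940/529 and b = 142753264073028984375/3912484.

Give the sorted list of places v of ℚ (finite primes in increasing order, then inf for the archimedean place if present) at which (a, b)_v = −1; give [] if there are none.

[2, 5]

(a, b) ≡ (15015, 255255) mod (ℚ^×)²; places V = {2, 3, 5, 7, 11, 13, 17, 23, 43, ∞}.
(a,b)_7: α=3, u≡3; β=5, v≡2 (mod 7); (3|7)=-1, (2|7)=+1; sign (−1)^1·-1^5·+1^3 = +1.
(a,b)_∞: sgn(15015)=+, sgn(255255)=+, so +1.
(a,b)_23: α=-2, u≡21; β=-2, v≡18 (mod 23); (21|23)=-1, (18|23)=+1; sign (−1)^0·-1^-2·+1^-2 = +1.
(a,b)_5: α=1, u≡2; β=7, v≡4 (mod 5); (2|5)=-1, (4|5)=+1; sign (−1)^0·-1^7·+1^1 = -1.
(a,b)_17: α=0, u≡1; β=1, v≡13 (mod 17); (1|17)=+1, (13|17)=+1; sign (−1)^0·+1^1·+1^0 = +1.
(a,b)_43: α=0, u≡28; β=-2, v≡39 (mod 43); (28|43)=-1, (39|43)=-1; sign (−1)^0·-1^-2·-1^0 = +1.
(a,b)_11: α=1, u≡9; β=3, v≡6 (mod 11); (9|11)=+1, (6|11)=-1; sign (−1)^1·+1^3·-1^1 = +1.
(a,b)_13: α=1, u≡7; β=3, v≡7 (mod 13); (7|13)=-1, (7|13)=-1; sign (−1)^0·-1^3·-1^1 = +1.
(a,b)_3: α=1, u≡1; β=7, v≡2 (mod 3); (1|3)=+1, (2|3)=-1; sign (−1)^1·+1^7·-1^1 = +1.
(a,b)_2: α=2, β=-2; u≡7, v≡7 (mod 8); ε(u)ε(v)=1·1, αω(v)=2·0, βω(u)=-2·0; sum ≡ 1  ⇒  -1.
|Ram(15015, 255255)| = 2, even; anisotropic at {2, 5}.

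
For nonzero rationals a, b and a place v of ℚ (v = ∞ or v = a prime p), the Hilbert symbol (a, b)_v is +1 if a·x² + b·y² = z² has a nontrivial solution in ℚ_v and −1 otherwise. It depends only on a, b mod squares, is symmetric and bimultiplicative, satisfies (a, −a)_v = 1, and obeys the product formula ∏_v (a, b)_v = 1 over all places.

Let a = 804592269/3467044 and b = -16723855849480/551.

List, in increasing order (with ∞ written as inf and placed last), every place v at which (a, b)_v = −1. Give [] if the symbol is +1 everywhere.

[2, 17, 19, 37]

(a, b) ≡ (629, -203870) mod (ℚ^×)²; places V = {2, 3, 5, 7, 13, 17, 19, 29, 37, ∞}.
(a,b)_29: α=2, u≡4; β=-1, v≡14 (mod 29); (4|29)=+1, (14|29)=-1; sign (−1)^0·+1^-1·-1^2 = +1.
(a,b)_5: α=0, u≡1; β=1, v≡4 (mod 5); (1|5)=+1, (4|5)=+1; sign (−1)^0·+1^1·+1^0 = +1.
(a,b)_19: α=-2, u≡18; β=-1, v≡7 (mod 19); (18|19)=-1, (7|19)=+1; sign (−1)^0·-1^-1·+1^-2 = -1.
(a,b)_2: α=-2, β=3; u≡5, v≡1 (mod 8); ε(u)ε(v)=0·0, αω(v)=-2·0, βω(u)=3·1; sum ≡ 1  ⇒  -1.
(a,b)_∞: sgn(629)=+, sgn(-203870)=−, so +1.
(a,b)_7: α=-4, u≡6; β=0, v≡5 (mod 7); (6|7)=-1, (5|7)=-1; sign (−1)^0·-1^0·-1^-4 = +1.
(a,b)_37: α=1, u≡22; β=3, v≡25 (mod 37); (22|37)=-1, (25|37)=+1; sign (−1)^0·-1^3·+1^1 = -1.
(a,b)_17: α=1, u≡3; β=2, v≡6 (mod 17); (3|17)=-1, (6|17)=-1; sign (−1)^0·-1^2·-1^1 = -1.
(a,b)_3: α=2, u≡2; β=0, v≡1 (mod 3); (2|3)=-1, (1|3)=+1; sign (−1)^0·-1^0·+1^2 = +1.
(a,b)_13: α=2, u≡6; β=4, v≡10 (mod 13); (6|13)=-1, (10|13)=+1; sign (−1)^0·-1^4·+1^2 = +1.
(629, -203870 / ℚ) ramifies at {2, 17, 19, 37}: a division algebra.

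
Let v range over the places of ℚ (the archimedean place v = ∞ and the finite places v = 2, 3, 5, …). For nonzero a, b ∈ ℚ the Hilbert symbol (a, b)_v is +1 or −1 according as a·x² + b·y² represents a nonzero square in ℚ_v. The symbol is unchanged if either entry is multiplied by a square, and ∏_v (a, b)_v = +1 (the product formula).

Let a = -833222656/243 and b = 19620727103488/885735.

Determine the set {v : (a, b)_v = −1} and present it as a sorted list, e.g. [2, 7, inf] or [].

[3, 5]

(a, b) ≡ (-138, 4830) mod (ℚ^×)²; places V = {2, 3, 5, 7, 19, 23, 29, ∞}.
(a,b)_∞: sgn(-138)=−, sgn(4830)=+, so +1.
(a,b)_23: α=1, u≡14; β=1, v≡3 (mod 23); (14|23)=-1, (3|23)=+1; sign (−1)^1·-1^1·+1^1 = +1.
(a,b)_5: α=0, u≡3; β=-1, v≡4 (mod 5); (3|5)=-1, (4|5)=+1; sign (−1)^0·-1^-1·+1^0 = -1.
(a,b)_29: α=0, u≡6; β=2, v≡9 (mod 29); (6|29)=+1, (9|29)=+1; sign (−1)^0·+1^2·+1^0 = +1.
(a,b)_2: α=11, β=13; u≡3, v≡7 (mod 8); ε(u)ε(v)=1·1, αω(v)=11·0, βω(u)=13·1; sum ≡ 0  ⇒  +1.
(a,b)_19: α=2, u≡13; β=2, v≡5 (mod 19); (13|19)=-1, (5|19)=+1; sign (−1)^0·-1^2·+1^2 = +1.
(a,b)_7: α=2, u≡2; β=3, v≡4 (mod 7); (2|7)=+1, (4|7)=+1; sign (−1)^0·+1^3·+1^2 = +1.
(a,b)_3: α=-5, u≡2; β=-11, v≡2 (mod 3); (2|3)=-1, (2|3)=-1; sign (−1)^1·-1^-11·-1^-5 = -1.
(-138, 4830 / ℚ) ramifies at {3, 5}: a division algebra.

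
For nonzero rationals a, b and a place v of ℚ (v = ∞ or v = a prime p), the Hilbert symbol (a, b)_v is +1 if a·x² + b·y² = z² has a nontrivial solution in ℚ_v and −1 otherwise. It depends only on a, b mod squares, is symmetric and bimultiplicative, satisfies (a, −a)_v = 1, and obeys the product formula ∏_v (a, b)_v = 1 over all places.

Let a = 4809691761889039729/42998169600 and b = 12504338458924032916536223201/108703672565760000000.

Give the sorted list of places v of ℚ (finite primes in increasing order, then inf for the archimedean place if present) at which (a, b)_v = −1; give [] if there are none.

[11, 29]

(a, b) ≡ (657169, 61517590090) mod (ℚ^×)²; places V = {2, 3, 5, 11, 17, 23, 29, 31, 37, 43, 53, ∞}.
(a,b)_29: α=1, u≡2; β=1, v≡24 (mod 29); (2|29)=-1, (24|29)=+1; sign (−1)^0·-1^1·+1^1 = -1.
(a,b)_2: α=-18, β=-23; u≡1, v≡5 (mod 8); ε(u)ε(v)=0·0, αω(v)=-18·1, βω(u)=-23·0; sum ≡ 0  ⇒  +1.
(a,b)_23: α=2, u≡2; β=3, v≡15 (mod 23); (2|23)=+1, (15|23)=-1; sign (−1)^0·+1^3·-1^2 = +1.
(a,b)_31: α=1, u≡27; β=3, v≡28 (mod 31); (27|31)=-1, (28|31)=+1; sign (−1)^1·-1^3·+1^1 = +1.
(a,b)_37: α=2, u≡36; β=3, v≡5 (mod 37); (36|37)=+1, (5|37)=-1; sign (−1)^0·+1^3·-1^2 = +1.
(a,b)_∞: sgn(657169)=+, sgn(61517590090)=+, so +1.
(a,b)_43: α=1, u≡20; β=1, v≡21 (mod 43); (20|43)=-1, (21|43)=+1; sign (−1)^1·-1^1·+1^1 = +1.
(a,b)_3: α=-8, u≡1; β=-10, v≡1 (mod 3); (1|3)=+1, (1|3)=+1; sign (−1)^0·+1^-10·+1^-8 = +1.
(a,b)_53: α=0, u≡2; β=-2, v≡47 (mod 53); (2|53)=-1, (47|53)=+1; sign (−1)^0·-1^-2·+1^0 = +1.
(a,b)_5: α=-2, u≡1; β=-7, v≡2 (mod 5); (1|5)=+1, (2|5)=-1; sign (−1)^0·+1^-7·-1^-2 = +1.
(a,b)_11: α=2, u≡7; β=3, v≡9 (mod 11); (7|11)=-1, (9|11)=+1; sign (−1)^0·-1^3·+1^2 = -1.
(a,b)_17: α=5, u≡16; β=7, v≡13 (mod 17); (16|17)=+1, (13|17)=+1; sign (−1)^0·+1^7·+1^5 = +1.
(657169, 61517590090 / ℚ) ramifies at {11, 29}: a division algebra.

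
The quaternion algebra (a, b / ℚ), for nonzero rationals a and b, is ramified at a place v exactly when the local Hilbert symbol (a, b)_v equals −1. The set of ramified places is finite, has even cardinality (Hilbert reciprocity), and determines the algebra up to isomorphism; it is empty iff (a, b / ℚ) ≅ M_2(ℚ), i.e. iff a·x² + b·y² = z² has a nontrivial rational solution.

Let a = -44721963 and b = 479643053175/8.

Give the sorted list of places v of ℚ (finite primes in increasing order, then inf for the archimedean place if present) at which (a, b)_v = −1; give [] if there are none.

[2, 11]

(a, b) ≡ (-3, 286) mod (ℚ^×)²; places V = {2, 3, 5, 11, 13, ∞}.
(a,b)_5: α=0, u≡2; β=2, v≡4 (mod 5); (2|5)=-1, (4|5)=+1; sign (−1)^0·-1^2·+1^0 = +1.
(a,b)_13: α=2, u≡1; β=3, v≡9 (mod 13); (1|13)=+1, (9|13)=+1; sign (−1)^0·+1^3·+1^2 = +1.
(a,b)_∞: sgn(-3)=−, sgn(286)=+, so +1.
(a,b)_11: α=2, u≡8; β=3, v≡4 (mod 11); (8|11)=-1, (4|11)=+1; sign (−1)^0·-1^3·+1^2 = -1.
(a,b)_3: α=7, u≡2; β=8, v≡1 (mod 3); (2|3)=-1, (1|3)=+1; sign (−1)^0·-1^8·+1^7 = +1.
(a,b)_2: α=0, β=-3; u≡5, v≡7 (mod 8); ε(u)ε(v)=0·1, αω(v)=0·0, βω(u)=-3·1; sum ≡ 1  ⇒  -1.
(-3, 286 / ℚ) ramifies at {2, 11}: a division algebra.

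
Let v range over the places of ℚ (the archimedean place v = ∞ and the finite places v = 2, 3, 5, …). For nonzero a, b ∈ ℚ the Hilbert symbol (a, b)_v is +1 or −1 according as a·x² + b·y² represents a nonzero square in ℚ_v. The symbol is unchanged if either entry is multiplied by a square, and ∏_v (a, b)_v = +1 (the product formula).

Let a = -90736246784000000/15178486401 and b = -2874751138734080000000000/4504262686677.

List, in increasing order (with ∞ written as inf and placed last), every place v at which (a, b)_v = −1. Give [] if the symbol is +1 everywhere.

[2, 23, 29, inf]

Mod squares: a ≡ -29, b ≡ -5681. Check v ∈ {∞, 2, 3, 5, 13, 19, 23, 29, 43}.
v=43: a=43^0·(≡10), b=43^-2·(≡9) mod 43; (10|43)=+1, (9|43)=+1; (−1)^{0·-2·21}·(+1)^-2·(+1)^0 = +1.
v=∞: -29 < 0 and -5681 < 0  ⇒  (a,b)_∞ = -1.
v=23: a=23^2·(≡22), b=23^3·(≡4) mod 23; (22|23)=-1, (4|23)=+1; (−1)^{2·3·11}·(-1)^3·(+1)^2 = -1.
v=19: a=19^2·(≡7), b=19^3·(≡5) mod 19; (7|19)=+1, (5|19)=+1; (−1)^{2·3·9}·(+1)^3·(+1)^2 = +1.
v=13: a=13^-4·(≡12), b=13^-5·(≡8) mod 13; (12|13)=+1, (8|13)=-1; (−1)^{-4·-5·6}·(+1)^-5·(-1)^-4 = +1.
v=2: v_2(a)=20, v_2(b)=22; units ≡ 3, 7 (mod 8); ε·ε+αω+βω = 1·1+20·0+22·1 ≡ 1  ⇒  (a,b)_2 = -1.
v=5: a=5^6·(≡4), b=5^10·(≡4) mod 5; (4|5)=+1, (4|5)=+1; (−1)^{6·10·2}·(+1)^10·(+1)^6 = +1.
v=3: a=3^-12·(≡1), b=3^-8·(≡1) mod 3; (1|3)=+1, (1|3)=+1; (−1)^{-12·-8·1}·(+1)^-8·(+1)^-12 = +1.
v=29: a=29^1·(≡24), b=29^2·(≡26) mod 29; (24|29)=+1, (26|29)=-1; (−1)^{1·2·14}·(+1)^2·(-1)^1 = -1.
Ram(-29, -5681) = {2, 23, 29, ∞}; no ℚ_2-point on the conic.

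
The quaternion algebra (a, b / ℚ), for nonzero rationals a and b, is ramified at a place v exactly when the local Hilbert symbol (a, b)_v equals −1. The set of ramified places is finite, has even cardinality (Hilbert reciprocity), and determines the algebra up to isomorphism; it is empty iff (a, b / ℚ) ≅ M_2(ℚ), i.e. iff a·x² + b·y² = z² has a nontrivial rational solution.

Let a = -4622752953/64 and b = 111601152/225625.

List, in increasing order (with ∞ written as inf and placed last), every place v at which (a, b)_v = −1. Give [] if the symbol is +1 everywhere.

(a, b) ≡ (-7657, 598) mod (ℚ^×)²; places V = {2, 3, 5, 7, 13, 19, 23, 31, 37, ∞}.
(a,b)_31: α=1, u≡2; β=0, v≡14 (mod 31); (2|31)=+1, (14|31)=+1; sign (−1)^0·+1^0·+1^1 = +1.
(a,b)_37: α=2, u≡8; β=0, v≡24 (mod 37); (8|37)=-1, (24|37)=-1; sign (−1)^0·-1^0·-1^2 = +1.
(a,b)_13: α=1, u≡10; β=1, v≡5 (mod 13); (10|13)=+1, (5|13)=-1; sign (−1)^0·+1^1·-1^1 = -1.
(a,b)_23: α=0, u≡13; β=1, v≡8 (mod 23); (13|23)=+1, (8|23)=+1; sign (−1)^0·+1^1·+1^0 = +1.
(a,b)_19: α=1, u≡14; β=-2, v≡11 (mod 19); (14|19)=-1, (11|19)=+1; sign (−1)^0·-1^-2·+1^1 = +1.
(a,b)_2: α=-6, β=9; u≡7, v≡3 (mod 8); ε(u)ε(v)=1·1, αω(v)=-6·1, βω(u)=9·0; sum ≡ 1  ⇒  -1.
(a,b)_7: α=2, u≡1; β=0, v≡5 (mod 7); (1|7)=+1, (5|7)=-1; sign (−1)^0·+1^0·-1^2 = +1.
(a,b)_∞: sgn(-7657)=−, sgn(598)=+, so +1.
(a,b)_3: α=2, u≡2; β=6, v≡1 (mod 3); (2|3)=-1, (1|3)=+1; sign (−1)^0·-1^6·+1^2 = +1.
(a,b)_5: α=0, u≡3; β=-4, v≡2 (mod 5); (3|5)=-1, (2|5)=-1; sign (−1)^0·-1^-4·-1^0 = +1.
|Ram(-7657, 598)| = 2, even; anisotropic at {2, 13}.

[2, 13]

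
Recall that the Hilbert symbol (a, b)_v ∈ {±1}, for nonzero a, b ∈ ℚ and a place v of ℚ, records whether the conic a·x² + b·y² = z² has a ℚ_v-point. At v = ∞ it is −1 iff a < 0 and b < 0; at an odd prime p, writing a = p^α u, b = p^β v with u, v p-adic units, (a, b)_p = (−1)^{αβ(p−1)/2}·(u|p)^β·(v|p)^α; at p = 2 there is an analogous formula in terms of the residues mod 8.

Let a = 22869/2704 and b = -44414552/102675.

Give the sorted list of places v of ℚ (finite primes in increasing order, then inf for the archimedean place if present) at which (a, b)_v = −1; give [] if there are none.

[2, 3, 7, 13]

Mod squares: a ≡ 21, b ≡ -546. Check v ∈ {∞, 2, 3, 5, 7, 11, 13, 19, 37}.
v=19: a=19^0·(≡2), b=19^2·(≡7) mod 19; (2|19)=-1, (7|19)=+1; (−1)^{0·2·9}·(-1)^2·(+1)^0 = +1.
v=13: a=13^-2·(≡5), b=13^3·(≡12) mod 13; (5|13)=-1, (12|13)=+1; (−1)^{-2·3·6}·(-1)^3·(+1)^-2 = -1.
v=5: a=5^0·(≡1), b=5^-2·(≡4) mod 5; (1|5)=+1, (4|5)=+1; (−1)^{0·-2·2}·(+1)^-2·(+1)^0 = +1.
v=3: a=3^3·(≡1), b=3^-1·(≡1) mod 3; (1|3)=+1, (1|3)=+1; (−1)^{3·-1·1}·(+1)^-1·(+1)^3 = -1.
v=11: a=11^2·(≡10), b=11^0·(≡5) mod 11; (10|11)=-1, (5|11)=+1; (−1)^{2·0·5}·(-1)^0·(+1)^2 = +1.
v=37: a=37^0·(≡1), b=37^-2·(≡26) mod 37; (1|37)=+1, (26|37)=+1; (−1)^{0·-2·18}·(+1)^-2·(+1)^0 = +1.
v=∞: 21 > 0 and -546 < 0  ⇒  (a,b)_∞ = +1.
v=7: a=7^1·(≡6), b=7^1·(≡3) mod 7; (6|7)=-1, (3|7)=-1; (−1)^{1·1·3}·(-1)^1·(-1)^1 = -1.
v=2: v_2(a)=-4, v_2(b)=3; units ≡ 5, 7 (mod 8); ε·ε+αω+βω = 0·1+-4·0+3·1 ≡ 1  ⇒  (a,b)_2 = -1.
|Ram(21, -546)| = 4, even; anisotropic at {2, 3, 7, 13}.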